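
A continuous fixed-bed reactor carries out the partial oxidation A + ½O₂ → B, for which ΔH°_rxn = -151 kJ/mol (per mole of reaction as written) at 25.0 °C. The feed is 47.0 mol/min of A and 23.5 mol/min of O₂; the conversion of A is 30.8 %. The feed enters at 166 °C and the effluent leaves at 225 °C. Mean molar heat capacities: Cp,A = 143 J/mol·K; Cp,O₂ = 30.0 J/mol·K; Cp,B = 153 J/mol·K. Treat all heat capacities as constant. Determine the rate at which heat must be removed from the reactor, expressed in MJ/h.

Extent of reaction ξ = 0.308 × 47.0 = 14.476 mol/min
Reaction term: ξ·ΔH°_rxn = 14.476 × -151 = -2185.9 kJ/min
Sensible, feed 166→25 °C: -1047.1 kJ/min
Outlet flows (mol/min): A 32.524, O₂ 16.262, B 14.476
Sensible, products 25→225 °C: 1470.7 kJ/min
Q = ΔH = -1762.2 kJ/min = -29.37 kW
Heat removed = 105.73 MJ/h

Q_out = 106 MJ/h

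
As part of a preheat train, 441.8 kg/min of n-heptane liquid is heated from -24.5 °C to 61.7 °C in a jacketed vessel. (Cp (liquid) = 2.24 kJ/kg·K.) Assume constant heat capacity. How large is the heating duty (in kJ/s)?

Q = 1420 kJ/s

Q = ṁ·Cp·ΔT = 441.8 × 2.24 × (61.7 − -24.5) = 85306 kJ/min
Converting: 85306 / 60 s = 1421.8 kW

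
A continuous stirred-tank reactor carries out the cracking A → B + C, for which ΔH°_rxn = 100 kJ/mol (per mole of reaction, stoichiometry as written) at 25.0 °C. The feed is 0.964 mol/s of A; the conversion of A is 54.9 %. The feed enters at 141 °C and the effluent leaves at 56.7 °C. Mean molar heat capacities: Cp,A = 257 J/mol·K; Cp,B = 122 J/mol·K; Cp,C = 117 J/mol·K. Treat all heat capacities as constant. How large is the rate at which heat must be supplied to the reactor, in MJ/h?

Extent of reaction ξ = 0.549 × 0.964 = 0.52924 mol/s
Reaction term: ξ·ΔH°_rxn = 0.52924 × 100 = 52.924 kJ/s
Sensible, feed 141→25 °C: -28.739 kJ/s
Outlet flows (mol/s): A 0.43476, B 0.52924, C 0.52924
Sensible, products 25→56.7 °C: 7.5516 kJ/s
Q = ΔH = 31.736 kJ/s = 31.736 kW
Heat supplied = 114.25 MJ/h

Q_in = 114 MJ/h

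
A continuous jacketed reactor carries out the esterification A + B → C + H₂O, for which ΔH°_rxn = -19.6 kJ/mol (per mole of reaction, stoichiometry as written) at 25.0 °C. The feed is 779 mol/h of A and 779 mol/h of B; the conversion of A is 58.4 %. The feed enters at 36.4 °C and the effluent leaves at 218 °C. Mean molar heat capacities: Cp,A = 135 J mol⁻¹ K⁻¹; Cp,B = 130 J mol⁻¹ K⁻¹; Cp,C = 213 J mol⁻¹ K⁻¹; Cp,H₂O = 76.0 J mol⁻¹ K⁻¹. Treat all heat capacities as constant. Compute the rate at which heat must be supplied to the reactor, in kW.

Q_in = 8.52 kW

Extent of reaction ξ = 0.584 × 779 = 454.94 mol/h
Reaction term: ξ·ΔH°_rxn = 454.94 × -19.6 = -8916.7 kJ/h
Sensible, feed 36.4→25 °C: -2353.4 kJ/h
Outlet flows (mol/h): A 324.06, B 324.06, C 454.94, H₂O 454.94
Sensible, products 25→218 °C: 41949 kJ/h
Q = ΔH = 30679 kJ/h = 8.522 kW
Heat supplied = 8.522 kW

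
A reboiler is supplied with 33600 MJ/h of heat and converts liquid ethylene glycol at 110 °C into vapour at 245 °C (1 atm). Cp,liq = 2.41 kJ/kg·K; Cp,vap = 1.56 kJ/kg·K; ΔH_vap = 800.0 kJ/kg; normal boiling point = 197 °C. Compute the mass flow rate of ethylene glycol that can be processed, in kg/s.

Δh = 2.41×(197−110) + 800.0 + 1.56×(245−197) = 1084.6 kJ/kg
Q = 33600 MJ/h = 9333.3 kJ/s = 9333.3 kJ/s
ṁ = Q/Δh = 9333.3 / 1084.6 = 8.6057 kg/s

ṁ = 8.61 kg/s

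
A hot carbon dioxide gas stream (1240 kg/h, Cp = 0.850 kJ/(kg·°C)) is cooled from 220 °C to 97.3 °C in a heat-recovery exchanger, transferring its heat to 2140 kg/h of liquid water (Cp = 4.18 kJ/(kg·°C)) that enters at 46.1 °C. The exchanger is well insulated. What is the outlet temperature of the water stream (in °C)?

T_c,out = 60.6 °C

Heat released by hot stream: Q = 1240 × 0.850 × (220 − 97.3) = 129330 kJ/h
Energy balance on cold side (adiabatic exchanger): Q = ṁ_c·Cp_c·(T_c,out − T_c,in)
T_c,out = 46.1 + 129330/(2140 × 4.18) = 60.558 °C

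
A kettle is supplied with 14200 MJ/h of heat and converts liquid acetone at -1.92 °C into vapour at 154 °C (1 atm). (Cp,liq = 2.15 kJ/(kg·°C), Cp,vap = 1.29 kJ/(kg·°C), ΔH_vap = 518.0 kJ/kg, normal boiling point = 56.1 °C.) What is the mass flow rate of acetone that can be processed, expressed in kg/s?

ṁ = 5.13 kg/s

Δh = 2.15×(56.1−-1.92) + 518.0 + 1.29×(154−56.1) = 769.03 kJ/kg
Q = 14200 MJ/h = 3944.4 kJ/s = 3944.4 kJ/s
ṁ = Q/Δh = 3944.4 / 769.03 = 5.1291 kg/s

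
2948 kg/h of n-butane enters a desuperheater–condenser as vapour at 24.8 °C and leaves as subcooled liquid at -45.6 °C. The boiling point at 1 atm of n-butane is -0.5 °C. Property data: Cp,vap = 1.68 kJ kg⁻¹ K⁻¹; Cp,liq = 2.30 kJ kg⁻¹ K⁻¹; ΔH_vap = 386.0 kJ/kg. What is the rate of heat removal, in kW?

vapour 24.8→-0.5 °C: -42.504 kJ/kg
condensation at -0.5 °C: -386 kJ/kg
liquid -0.5→-45.6 °C: -103.73 kJ/kg
Δh = -42.504 + -386 + -103.73 = -532.23 kJ/kg
Q = ṁ·Δh = 2948 kg/h × -532.23 kJ/kg = -1.569e+06 kJ/h
|Q| = 435.84 kW

Q_c = 436 kW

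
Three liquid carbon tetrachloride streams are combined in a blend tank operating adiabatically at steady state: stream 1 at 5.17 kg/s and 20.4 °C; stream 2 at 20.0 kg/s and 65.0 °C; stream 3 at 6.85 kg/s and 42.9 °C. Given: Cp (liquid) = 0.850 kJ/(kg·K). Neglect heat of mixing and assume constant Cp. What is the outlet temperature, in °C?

T_out = 53.1 °C

Energy balance with Q = 0: Σ ṁᵢCp,ᵢ(T_out − Tᵢ) = 0
Σ ṁᵢCp,ᵢTᵢ = 5.17×0.850×20.4 + 20.0×0.850×65.0 + 6.85×0.850×42.9 = 1444.4
Σ ṁᵢCp,ᵢ = 5.17×0.850 + 20.0×0.850 + 6.85×0.850 = 27.217
T_out = 1444.4 / 27.217 = 53.071 °C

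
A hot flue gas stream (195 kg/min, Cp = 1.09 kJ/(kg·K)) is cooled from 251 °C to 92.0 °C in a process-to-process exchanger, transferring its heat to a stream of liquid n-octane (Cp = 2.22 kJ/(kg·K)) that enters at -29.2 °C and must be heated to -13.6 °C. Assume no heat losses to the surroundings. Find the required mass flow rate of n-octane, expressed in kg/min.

Heat released by hot stream: Q = 195 × 1.09 × (251 − 92.0) = 33795 kJ/min
Energy balance on cold side (adiabatic exchanger): Q = ṁ_c·Cp_c·(T_c,out − T_c,in)
ṁ_c = 33795 / [2.22 × (-13.6 − -29.2)] = 975.84 kg/min

ṁ_c = 976 kg/min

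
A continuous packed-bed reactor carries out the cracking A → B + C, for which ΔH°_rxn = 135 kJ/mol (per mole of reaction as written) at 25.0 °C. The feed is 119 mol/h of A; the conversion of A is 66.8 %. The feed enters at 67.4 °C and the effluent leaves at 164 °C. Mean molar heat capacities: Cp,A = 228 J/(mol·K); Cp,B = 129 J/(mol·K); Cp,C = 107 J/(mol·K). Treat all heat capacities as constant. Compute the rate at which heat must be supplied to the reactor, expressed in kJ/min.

Q_in = 224 kJ/min

Extent of reaction ξ = 0.668 × 119 = 79.492 mol/h
Reaction term: ξ·ΔH°_rxn = 79.492 × 135 = 10731 kJ/h
Sensible, feed 67.4→25 °C: -1150.4 kJ/h
Outlet flows (mol/h): A 39.508, B 79.492, C 79.492
Sensible, products 25→164 °C: 3859.7 kJ/h
Q = ΔH = 13441 kJ/h = 3.7335 kW
Heat supplied = 224.01 kJ/min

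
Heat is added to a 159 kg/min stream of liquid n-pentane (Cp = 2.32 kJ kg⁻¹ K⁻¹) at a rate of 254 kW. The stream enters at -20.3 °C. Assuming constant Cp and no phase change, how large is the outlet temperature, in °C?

T_out = 21.0 °C

Q = 254 kW = 15240 kJ/min
ΔT = Q/(ṁ·Cp) = 15240/(159×2.32) = 41.314 K
T_out = -20.3 + 41.314 = 21.014 °C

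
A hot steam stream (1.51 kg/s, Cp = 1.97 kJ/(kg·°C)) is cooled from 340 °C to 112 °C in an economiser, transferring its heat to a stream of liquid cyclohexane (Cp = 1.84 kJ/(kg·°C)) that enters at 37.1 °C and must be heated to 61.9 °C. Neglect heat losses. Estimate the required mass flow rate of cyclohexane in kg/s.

Heat released by hot stream: Q = 1.51 × 1.97 × (340 − 112) = 678.23 kJ/s
Energy balance on cold side (adiabatic exchanger): Q = ṁ_c·Cp_c·(T_c,out − T_c,in)
ṁ_c = 678.23 / [1.84 × (61.9 − 37.1)] = 14.863 kg/s

ṁ_c = 14.9 kg/s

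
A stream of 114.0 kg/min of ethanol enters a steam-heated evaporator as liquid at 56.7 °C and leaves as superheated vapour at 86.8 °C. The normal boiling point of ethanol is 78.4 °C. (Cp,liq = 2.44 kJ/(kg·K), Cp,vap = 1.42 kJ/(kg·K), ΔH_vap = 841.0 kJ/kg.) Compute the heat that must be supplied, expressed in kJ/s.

Q = 1720 kJ/s

liquid 56.7→78.4 °C: 52.948 kJ/kg
vaporisation at 78.4 °C: 841 kJ/kg
vapour 78.4→86.8 °C: 11.928 kJ/kg
Δh = 52.948 + 841 + 11.928 = 905.88 kJ/kg
Q = ṁ·Δh = 114.0 kg/min × 905.88 kJ/kg = 103270 kJ/min
|Q| = 1721.2 kW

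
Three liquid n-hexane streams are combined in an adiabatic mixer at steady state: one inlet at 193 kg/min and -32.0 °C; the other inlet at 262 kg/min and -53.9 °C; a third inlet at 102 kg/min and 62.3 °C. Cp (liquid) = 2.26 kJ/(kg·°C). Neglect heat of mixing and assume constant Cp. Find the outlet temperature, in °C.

Energy balance with Q = 0: Σ ṁᵢCp,ᵢ(T_out − Tᵢ) = 0
T_out = Σ ṁᵢCp,ᵢTᵢ / Σ ṁᵢCp,ᵢ
      = -31512 / 1258.8 = -25.033 °C

T_out = -25.0 °C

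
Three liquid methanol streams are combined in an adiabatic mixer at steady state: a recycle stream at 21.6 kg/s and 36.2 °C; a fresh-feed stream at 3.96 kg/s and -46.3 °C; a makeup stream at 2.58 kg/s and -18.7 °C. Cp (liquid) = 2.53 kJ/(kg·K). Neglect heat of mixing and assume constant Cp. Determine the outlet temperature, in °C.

T_out = 19.6 °C

Energy balance with Q = 0: Σ ṁᵢCp,ᵢ(T_out − Tᵢ) = 0
Σ ṁᵢCp,ᵢTᵢ = 21.6×2.53×36.2 + 3.96×2.53×-46.3 + 2.58×2.53×-18.7 = 1392.3
Σ ṁᵢCp,ᵢ = 21.6×2.53 + 3.96×2.53 + 2.58×2.53 = 71.194
T_out = 1392.3 / 71.194 = 19.557 °C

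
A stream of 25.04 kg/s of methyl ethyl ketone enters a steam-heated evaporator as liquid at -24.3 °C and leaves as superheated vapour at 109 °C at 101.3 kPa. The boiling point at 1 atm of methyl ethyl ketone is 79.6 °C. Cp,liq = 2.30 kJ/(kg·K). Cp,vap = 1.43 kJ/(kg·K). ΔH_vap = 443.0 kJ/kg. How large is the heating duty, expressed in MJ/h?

liquid -24.3→79.6 °C: 238.97 kJ/kg
vaporisation at 79.6 °C: 443 kJ/kg
vapour 79.6→109 °C: 42.042 kJ/kg
Δh = 238.97 + 443 + 42.042 = 724.01 kJ/kg
Q = ṁ·Δh = 25.04 kg/s × 724.01 kJ/kg = 18129 kJ/s
|Q| = 18129 kW = 65265 MJ/h

Q = 65300 MJ/h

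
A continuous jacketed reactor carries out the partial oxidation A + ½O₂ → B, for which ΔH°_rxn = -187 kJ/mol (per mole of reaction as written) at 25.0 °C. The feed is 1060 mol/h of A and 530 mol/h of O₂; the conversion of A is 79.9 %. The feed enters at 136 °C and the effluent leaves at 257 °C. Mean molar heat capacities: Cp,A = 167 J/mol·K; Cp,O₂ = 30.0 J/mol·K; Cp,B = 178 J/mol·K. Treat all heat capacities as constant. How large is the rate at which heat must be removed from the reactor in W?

Q_out = 37700 W

Extent of reaction ξ = 0.799 × 1060 = 846.94 mol/h
Reaction term: ξ·ΔH°_rxn = 846.94 × -187 = -158380 kJ/h
Sensible, feed 136→25 °C: -21414 kJ/h
Outlet flows (mol/h): A 213.06, O₂ 106.53, B 846.94
Sensible, products 25→257 °C: 43971 kJ/h
Q = ΔH = -135820 kJ/h = -37.728 kW
Heat removed = 37728 W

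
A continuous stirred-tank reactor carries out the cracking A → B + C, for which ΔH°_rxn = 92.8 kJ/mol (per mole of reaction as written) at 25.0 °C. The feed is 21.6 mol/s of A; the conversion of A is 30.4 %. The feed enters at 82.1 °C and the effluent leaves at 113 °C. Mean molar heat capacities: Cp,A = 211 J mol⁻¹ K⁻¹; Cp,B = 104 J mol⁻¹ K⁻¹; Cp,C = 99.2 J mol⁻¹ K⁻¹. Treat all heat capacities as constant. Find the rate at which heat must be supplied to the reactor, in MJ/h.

Q_in = 2680 MJ/h

Extent of reaction ξ = 0.304 × 21.6 = 6.5664 mol/s
Reaction term: ξ·ΔH°_rxn = 6.5664 × 92.8 = 609.36 kJ/s
Sensible, feed 82.1→25 °C: -260.24 kJ/s
Outlet flows (mol/s): A 15.034, B 6.5664, C 6.5664
Sensible, products 25→113 °C: 396.56 kJ/s
Q = ΔH = 745.68 kJ/s = 745.68 kW
Heat supplied = 2684.5 MJ/h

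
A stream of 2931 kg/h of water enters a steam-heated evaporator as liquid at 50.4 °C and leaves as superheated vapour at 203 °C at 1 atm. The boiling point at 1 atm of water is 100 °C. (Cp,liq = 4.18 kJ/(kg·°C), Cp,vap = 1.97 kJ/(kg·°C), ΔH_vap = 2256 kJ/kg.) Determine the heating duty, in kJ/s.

liquid 50.4→100 °C: 207.33 kJ/kg
vaporisation at 100 °C: 2256 kJ/kg
vapour 100→203 °C: 202.91 kJ/kg
Δh = 207.33 + 2256 + 202.91 = 2666.2 kJ/kg
Q = ṁ·Δh = 2931 kg/h × 2666.2 kJ/kg = 7.8147e+06 kJ/h
|Q| = 2170.8 kW

Q = 2170 kJ/s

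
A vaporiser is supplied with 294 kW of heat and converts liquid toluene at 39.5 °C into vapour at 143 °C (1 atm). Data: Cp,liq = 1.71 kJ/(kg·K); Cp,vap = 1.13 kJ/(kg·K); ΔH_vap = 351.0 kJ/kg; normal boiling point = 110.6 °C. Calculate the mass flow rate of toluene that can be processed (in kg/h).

Δh = 1.71×(110.6−39.5) + 351.0 + 1.13×(143−110.6) = 509.19 kJ/kg
Q = 294 kW = 294 kJ/s = 1.0584e+06 kJ/h
ṁ = Q/Δh = 1.0584e+06 / 509.19 = 2078.6 kg/h

ṁ = 2080 kg/h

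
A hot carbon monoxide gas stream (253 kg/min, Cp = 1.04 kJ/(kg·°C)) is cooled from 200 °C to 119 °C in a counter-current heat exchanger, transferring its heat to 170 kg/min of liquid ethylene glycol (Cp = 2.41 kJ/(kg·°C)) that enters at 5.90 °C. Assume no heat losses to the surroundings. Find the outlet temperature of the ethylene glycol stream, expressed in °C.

T_c,out = 57.9 °C

Heat released by hot stream: Q = 253 × 1.04 × (200 − 119) = 21313 kJ/min
Energy balance on cold side (adiabatic exchanger): Q = ṁ_c·Cp_c·(T_c,out − T_c,in)
T_c,out = 5.90 + 21313/(170 × 2.41) = 57.92 °C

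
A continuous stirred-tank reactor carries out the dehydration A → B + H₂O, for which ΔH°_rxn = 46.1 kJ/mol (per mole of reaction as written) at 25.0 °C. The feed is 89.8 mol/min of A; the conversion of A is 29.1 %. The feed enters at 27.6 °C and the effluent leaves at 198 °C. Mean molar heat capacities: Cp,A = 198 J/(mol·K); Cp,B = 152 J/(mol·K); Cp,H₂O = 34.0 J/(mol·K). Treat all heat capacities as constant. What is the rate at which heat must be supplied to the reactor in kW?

Q_in = 69.7 kW

Extent of reaction ξ = 0.291 × 89.8 = 26.132 mol/min
Reaction term: ξ·ΔH°_rxn = 26.132 × 46.1 = 1204.7 kJ/min
Sensible, feed 27.6→25 °C: -46.229 kJ/min
Outlet flows (mol/min): A 63.668, B 26.132, H₂O 26.132
Sensible, products 25→198 °C: 3021.8 kJ/min
Q = ΔH = 4180.2 kJ/min = 69.67 kW
Heat supplied = 69.67 kW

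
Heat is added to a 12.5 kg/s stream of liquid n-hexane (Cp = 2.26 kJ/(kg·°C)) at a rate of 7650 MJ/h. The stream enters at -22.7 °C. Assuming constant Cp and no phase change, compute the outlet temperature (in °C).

Q = 7650 MJ/h = 2125 kJ/s
ΔT = Q/(ṁ·Cp) = 2125/(12.5×2.26) = 75.221 K
T_out = -22.7 + 75.221 = 52.521 °C

T_out = 52.5 °C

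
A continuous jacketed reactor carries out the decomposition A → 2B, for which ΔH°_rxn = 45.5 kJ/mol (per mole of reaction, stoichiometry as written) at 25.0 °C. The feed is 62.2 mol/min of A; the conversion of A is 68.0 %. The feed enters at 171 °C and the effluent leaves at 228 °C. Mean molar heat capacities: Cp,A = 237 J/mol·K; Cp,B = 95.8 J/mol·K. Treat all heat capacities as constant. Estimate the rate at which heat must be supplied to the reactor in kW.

Q_in = 39.6 kW

Extent of reaction ξ = 0.680 × 62.2 = 42.296 mol/min
Reaction term: ξ·ΔH°_rxn = 42.296 × 45.5 = 1924.5 kJ/min
Sensible, feed 171→25 °C: -2152.2 kJ/min
Outlet flows (mol/min): A 19.904, B 84.592
Sensible, products 25→228 °C: 2602.7 kJ/min
Q = ΔH = 2374.9 kJ/min = 39.582 kW
Heat supplied = 39.582 kW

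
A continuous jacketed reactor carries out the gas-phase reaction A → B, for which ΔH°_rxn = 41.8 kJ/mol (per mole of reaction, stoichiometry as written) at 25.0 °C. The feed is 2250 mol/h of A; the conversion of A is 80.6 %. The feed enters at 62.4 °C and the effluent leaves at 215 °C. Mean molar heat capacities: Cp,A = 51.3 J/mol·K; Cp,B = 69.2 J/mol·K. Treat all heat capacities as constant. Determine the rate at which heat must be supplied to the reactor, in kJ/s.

Q_in = 27.7 kJ/s

Extent of reaction ξ = 0.806 × 2250 = 1813.5 mol/h
Reaction term: ξ·ΔH°_rxn = 1813.5 × 41.8 = 75804 kJ/h
Sensible, feed 62.4→25 °C: -4316.9 kJ/h
Outlet flows (mol/h): A 436.5, B 1813.5
Sensible, products 25→215 °C: 28098 kJ/h
Q = ΔH = 99586 kJ/h = 27.663 kW
Heat supplied = 27.663 kJ/s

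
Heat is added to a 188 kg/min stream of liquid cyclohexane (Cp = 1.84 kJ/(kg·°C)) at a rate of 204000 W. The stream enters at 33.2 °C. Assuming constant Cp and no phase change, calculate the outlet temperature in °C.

Q = 204000 W = 12240 kJ/min
ΔT = Q/(ṁ·Cp) = 12240/(188×1.84) = 35.384 K
T_out = 33.2 + 35.384 = 68.584 °C

T_out = 68.6 °C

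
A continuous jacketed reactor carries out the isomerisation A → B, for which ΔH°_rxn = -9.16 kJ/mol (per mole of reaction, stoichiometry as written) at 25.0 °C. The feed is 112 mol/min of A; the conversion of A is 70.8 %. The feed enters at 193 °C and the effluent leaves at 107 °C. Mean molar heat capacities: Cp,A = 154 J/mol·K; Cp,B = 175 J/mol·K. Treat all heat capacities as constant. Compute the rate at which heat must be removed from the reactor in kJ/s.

Extent of reaction ξ = 0.708 × 112 = 79.296 mol/min
Reaction term: ξ·ΔH°_rxn = 79.296 × -9.16 = -726.35 kJ/min
Sensible, feed 193→25 °C: -2897.7 kJ/min
Outlet flows (mol/min): A 32.704, B 79.296
Sensible, products 25→107 °C: 1550.9 kJ/min
Q = ΔH = -2073.1 kJ/min = -34.552 kW
Heat removed = 34.552 kJ/s

Q_out = 34.6 kJ/s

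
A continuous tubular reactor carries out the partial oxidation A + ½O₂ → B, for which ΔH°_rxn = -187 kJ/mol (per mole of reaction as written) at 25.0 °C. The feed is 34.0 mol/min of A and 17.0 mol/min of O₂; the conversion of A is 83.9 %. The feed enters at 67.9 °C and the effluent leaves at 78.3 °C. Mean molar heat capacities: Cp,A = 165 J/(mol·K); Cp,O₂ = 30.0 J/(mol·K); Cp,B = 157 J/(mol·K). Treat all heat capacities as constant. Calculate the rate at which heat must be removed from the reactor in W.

Q_out = 88400 W

Extent of reaction ξ = 0.839 × 34.0 = 28.526 mol/min
Reaction term: ξ·ΔH°_rxn = 28.526 × -187 = -5334.4 kJ/min
Sensible, feed 67.9→25 °C: -262.55 kJ/min
Outlet flows (mol/min): A 5.474, O₂ 2.737, B 28.526
Sensible, products 25→78.3 °C: 291.23 kJ/min
Q = ΔH = -5305.7 kJ/min = -88.428 kW
Heat removed = 88428 W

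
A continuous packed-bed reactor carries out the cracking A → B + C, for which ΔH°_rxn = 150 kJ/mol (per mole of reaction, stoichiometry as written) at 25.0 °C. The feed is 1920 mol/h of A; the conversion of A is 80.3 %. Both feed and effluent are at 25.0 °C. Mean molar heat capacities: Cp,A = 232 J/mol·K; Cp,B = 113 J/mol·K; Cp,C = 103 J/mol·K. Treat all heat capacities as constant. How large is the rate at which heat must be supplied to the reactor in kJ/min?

Q_in = 3850 kJ/min

Extent of reaction ξ = 0.803 × 1920 = 1541.8 mol/h
Reaction term: ξ·ΔH°_rxn = 1541.8 × 150 = 231260 kJ/h
Q = ΔH = 231260 kJ/h = 64.24 kW
Heat supplied = 3854.4 kJ/min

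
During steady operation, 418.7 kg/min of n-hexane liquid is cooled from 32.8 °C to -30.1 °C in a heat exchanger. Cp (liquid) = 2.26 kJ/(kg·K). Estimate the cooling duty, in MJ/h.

Q_c = 3570 MJ/h

Q = ṁ·Cp·ΔT = 418.7 × 2.26 × (-30.1 − 32.8) = -59520 kJ/min
Converting: 59520 / 60 s = 992 kW
Cooling duty = 3571.2 MJ/h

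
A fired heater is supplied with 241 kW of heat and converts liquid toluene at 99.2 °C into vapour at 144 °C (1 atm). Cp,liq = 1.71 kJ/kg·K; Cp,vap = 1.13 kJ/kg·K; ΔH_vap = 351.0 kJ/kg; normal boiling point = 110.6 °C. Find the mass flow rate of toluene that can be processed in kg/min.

Δh = 1.71×(110.6−99.2) + 351.0 + 1.13×(144−110.6) = 408.24 kJ/kg
Q = 241 kW = 241 kJ/s = 14460 kJ/min
ṁ = Q/Δh = 14460 / 408.24 = 35.421 kg/min

ṁ = 35.4 kg/min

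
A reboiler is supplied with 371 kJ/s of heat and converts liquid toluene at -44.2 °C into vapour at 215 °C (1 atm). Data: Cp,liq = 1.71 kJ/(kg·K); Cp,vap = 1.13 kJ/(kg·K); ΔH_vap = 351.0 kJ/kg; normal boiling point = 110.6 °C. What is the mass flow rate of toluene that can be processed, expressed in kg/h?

ṁ = 1820 kg/h

Δh = 1.71×(110.6−-44.2) + 351.0 + 1.13×(215−110.6) = 733.68 kJ/kg
Q = 371 kJ/s = 371 kJ/s = 1.3356e+06 kJ/h
ṁ = Q/Δh = 1.3356e+06 / 733.68 = 1820.4 kg/h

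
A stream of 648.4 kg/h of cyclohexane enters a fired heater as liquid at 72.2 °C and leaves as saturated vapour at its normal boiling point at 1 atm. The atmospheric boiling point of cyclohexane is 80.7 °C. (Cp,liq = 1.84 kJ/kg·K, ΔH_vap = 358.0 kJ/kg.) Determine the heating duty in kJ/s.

Q = 67.3 kJ/s

liquid 72.2→80.7 °C: 15.64 kJ/kg
vaporisation at 80.7 °C: 358 kJ/kg
Δh = 15.64 + 358 = 373.64 kJ/kg
Q = ṁ·Δh = 648.4 kg/h × 373.64 kJ/kg = 242270 kJ/h
|Q| = 67.297 kW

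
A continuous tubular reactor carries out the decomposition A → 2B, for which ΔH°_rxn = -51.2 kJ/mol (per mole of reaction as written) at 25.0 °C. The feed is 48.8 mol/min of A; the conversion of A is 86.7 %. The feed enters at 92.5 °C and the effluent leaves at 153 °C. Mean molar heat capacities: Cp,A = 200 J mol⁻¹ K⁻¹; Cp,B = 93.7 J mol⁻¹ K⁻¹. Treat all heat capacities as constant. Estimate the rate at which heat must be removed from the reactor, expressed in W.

Q_out = 27400 W

Extent of reaction ξ = 0.867 × 48.8 = 42.31 mol/min
Reaction term: ξ·ΔH°_rxn = 42.31 × -51.2 = -2166.3 kJ/min
Sensible, feed 92.5→25 °C: -658.8 kJ/min
Outlet flows (mol/min): A 6.4904, B 84.619
Sensible, products 25→153 °C: 1181 kJ/min
Q = ΔH = -1644 kJ/min = -27.4 kW
Heat removed = 27400 W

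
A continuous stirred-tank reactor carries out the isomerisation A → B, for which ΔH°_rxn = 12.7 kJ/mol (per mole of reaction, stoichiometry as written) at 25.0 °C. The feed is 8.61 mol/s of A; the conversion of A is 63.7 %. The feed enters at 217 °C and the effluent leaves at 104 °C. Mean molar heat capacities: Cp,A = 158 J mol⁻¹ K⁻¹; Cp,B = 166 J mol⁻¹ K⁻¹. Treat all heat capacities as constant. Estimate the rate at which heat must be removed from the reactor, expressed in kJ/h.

Q_out = 290000 kJ/h

Extent of reaction ξ = 0.637 × 8.61 = 5.4846 mol/s
Reaction term: ξ·ΔH°_rxn = 5.4846 × 12.7 = 69.654 kJ/s
Sensible, feed 217→25 °C: -261.19 kJ/s
Outlet flows (mol/s): A 3.1254, B 5.4846
Sensible, products 25→104 °C: 110.94 kJ/s
Q = ΔH = -80.603 kJ/s = -80.603 kW
Heat removed = 290170 kJ/h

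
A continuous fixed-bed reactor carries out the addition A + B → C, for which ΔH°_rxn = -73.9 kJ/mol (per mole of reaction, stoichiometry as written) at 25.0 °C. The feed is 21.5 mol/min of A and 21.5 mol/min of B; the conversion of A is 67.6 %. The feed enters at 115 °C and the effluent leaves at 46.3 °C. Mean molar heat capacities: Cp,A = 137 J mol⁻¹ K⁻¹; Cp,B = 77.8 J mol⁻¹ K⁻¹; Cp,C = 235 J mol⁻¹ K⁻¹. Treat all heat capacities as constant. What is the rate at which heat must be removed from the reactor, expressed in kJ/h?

Q_out = 83100 kJ/h

Extent of reaction ξ = 0.676 × 21.5 = 14.534 mol/min
Reaction term: ξ·ΔH°_rxn = 14.534 × -73.9 = -1074.1 kJ/min
Sensible, feed 115→25 °C: -415.64 kJ/min
Outlet flows (mol/min): A 6.966, B 6.966, C 14.534
Sensible, products 25→46.3 °C: 104.62 kJ/min
Q = ΔH = -1385.1 kJ/min = -23.085 kW
Heat removed = 83105 kJ/h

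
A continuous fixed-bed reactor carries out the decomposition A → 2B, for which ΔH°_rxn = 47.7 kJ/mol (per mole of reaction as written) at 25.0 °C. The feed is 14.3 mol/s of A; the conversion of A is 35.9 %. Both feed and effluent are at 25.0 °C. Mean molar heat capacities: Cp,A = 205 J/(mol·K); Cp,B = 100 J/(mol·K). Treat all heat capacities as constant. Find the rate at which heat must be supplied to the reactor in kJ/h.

Extent of reaction ξ = 0.359 × 14.3 = 5.1337 mol/s
Reaction term: ξ·ΔH°_rxn = 5.1337 × 47.7 = 244.88 kJ/s
Q = ΔH = 244.88 kJ/s = 244.88 kW
Heat supplied = 881560 kJ/h

Q_in = 882000 kJ/h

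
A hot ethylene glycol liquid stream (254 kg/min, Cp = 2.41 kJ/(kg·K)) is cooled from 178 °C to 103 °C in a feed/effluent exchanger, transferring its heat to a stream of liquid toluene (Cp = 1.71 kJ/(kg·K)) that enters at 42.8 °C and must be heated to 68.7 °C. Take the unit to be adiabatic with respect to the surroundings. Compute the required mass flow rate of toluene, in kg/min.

ṁ_c = 1040 kg/min

Heat released by hot stream: Q = 254 × 2.41 × (178 − 103) = 45910 kJ/min
Energy balance on cold side (adiabatic exchanger): Q = ṁ_c·Cp_c·(T_c,out − T_c,in)
ṁ_c = 45910 / [1.71 × (68.7 − 42.8)] = 1036.6 kg/min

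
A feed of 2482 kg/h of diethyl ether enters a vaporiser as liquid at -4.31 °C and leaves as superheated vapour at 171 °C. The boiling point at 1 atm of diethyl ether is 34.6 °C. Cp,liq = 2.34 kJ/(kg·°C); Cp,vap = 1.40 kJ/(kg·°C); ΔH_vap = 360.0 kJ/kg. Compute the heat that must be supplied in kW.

Q = 443 kW

liquid -4.31→34.6 °C: 91.049 kJ/kg
vaporisation at 34.6 °C: 360 kJ/kg
vapour 34.6→171 °C: 190.96 kJ/kg
Δh = 91.049 + 360 + 190.96 = 642.01 kJ/kg
Q = ṁ·Δh = 2482 kg/h × 642.01 kJ/kg = 1.5935e+06 kJ/h
|Q| = 442.63 kW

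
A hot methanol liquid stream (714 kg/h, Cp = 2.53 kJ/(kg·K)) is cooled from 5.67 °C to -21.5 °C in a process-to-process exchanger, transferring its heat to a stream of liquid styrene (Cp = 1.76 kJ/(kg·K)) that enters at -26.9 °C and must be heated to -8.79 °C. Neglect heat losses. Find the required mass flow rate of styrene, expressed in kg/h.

Heat released by hot stream: Q = 714 × 2.53 × (5.67 − -21.5) = 49080 kJ/h
Energy balance on cold side (adiabatic exchanger): Q = ṁ_c·Cp_c·(T_c,out − T_c,in)
ṁ_c = 49080 / [1.76 × (-8.79 − -26.9)] = 1539.8 kg/h

ṁ_c = 1540 kg/h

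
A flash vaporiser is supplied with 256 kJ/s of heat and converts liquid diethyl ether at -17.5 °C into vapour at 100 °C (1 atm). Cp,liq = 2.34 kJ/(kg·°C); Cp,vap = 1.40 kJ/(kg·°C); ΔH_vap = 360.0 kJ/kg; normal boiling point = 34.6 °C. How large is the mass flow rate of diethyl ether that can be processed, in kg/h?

Δh = 2.34×(34.6−-17.5) + 360.0 + 1.40×(100−34.6) = 573.47 kJ/kg
Q = 256 kJ/s = 256 kJ/s = 921600 kJ/h
ṁ = Q/Δh = 921600 / 573.47 = 1607 kg/h

ṁ = 1610 kg/h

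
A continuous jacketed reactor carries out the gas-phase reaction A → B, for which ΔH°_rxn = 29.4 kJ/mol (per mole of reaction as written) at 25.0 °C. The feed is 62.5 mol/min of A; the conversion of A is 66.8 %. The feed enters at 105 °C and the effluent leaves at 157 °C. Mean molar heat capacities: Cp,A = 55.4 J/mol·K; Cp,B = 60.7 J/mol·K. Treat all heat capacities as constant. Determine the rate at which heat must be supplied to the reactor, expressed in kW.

Extent of reaction ξ = 0.668 × 62.5 = 41.75 mol/min
Reaction term: ξ·ΔH°_rxn = 41.75 × 29.4 = 1227.5 kJ/min
Sensible, feed 105→25 °C: -277 kJ/min
Outlet flows (mol/min): A 20.75, B 41.75
Sensible, products 25→157 °C: 486.26 kJ/min
Q = ΔH = 1436.7 kJ/min = 23.945 kW
Heat supplied = 23.945 kW

Q_in = 23.9 kW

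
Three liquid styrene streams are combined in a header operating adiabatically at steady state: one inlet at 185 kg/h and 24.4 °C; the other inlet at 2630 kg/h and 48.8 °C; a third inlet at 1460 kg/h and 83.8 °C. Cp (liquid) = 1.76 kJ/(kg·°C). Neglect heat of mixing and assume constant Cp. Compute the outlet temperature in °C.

T_out = 59.7 °C

Energy balance with Q = 0: Σ ṁᵢCp,ᵢ(T_out − Tᵢ) = 0
T_out = Σ ṁᵢCp,ᵢTᵢ / Σ ṁᵢCp,ᵢ
      = 449160 / 7524 = 59.697 °C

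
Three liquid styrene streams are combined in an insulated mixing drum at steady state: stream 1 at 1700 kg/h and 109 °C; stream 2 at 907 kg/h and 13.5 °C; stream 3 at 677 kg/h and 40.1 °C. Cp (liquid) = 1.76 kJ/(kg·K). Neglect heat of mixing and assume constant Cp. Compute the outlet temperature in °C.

T_out = 68.4 °C

Adiabatic, steady state ⇒ Σ ṁᵢCp,ᵢ(T_out − Tᵢ) = 0
Σ ṁᵢCp,ᵢTᵢ = 1700×1.76×109 + 907×1.76×13.5 + 677×1.76×40.1 = 395460
Σ ṁᵢCp,ᵢ = 1700×1.76 + 907×1.76 + 677×1.76 = 5779.8
T_out = 395460 / 5779.8 = 68.42 °C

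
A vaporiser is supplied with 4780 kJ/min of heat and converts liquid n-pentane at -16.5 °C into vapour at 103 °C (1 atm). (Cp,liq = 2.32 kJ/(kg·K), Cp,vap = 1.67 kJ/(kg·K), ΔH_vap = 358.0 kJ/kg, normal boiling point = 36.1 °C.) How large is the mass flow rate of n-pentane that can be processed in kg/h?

Δh = 2.32×(36.1−-16.5) + 358.0 + 1.67×(103−36.1) = 591.75 kJ/kg
Q = 4780 kJ/min = 79.667 kJ/s = 286800 kJ/h
ṁ = Q/Δh = 286800 / 591.75 = 484.66 kg/h

ṁ = 485 kg/h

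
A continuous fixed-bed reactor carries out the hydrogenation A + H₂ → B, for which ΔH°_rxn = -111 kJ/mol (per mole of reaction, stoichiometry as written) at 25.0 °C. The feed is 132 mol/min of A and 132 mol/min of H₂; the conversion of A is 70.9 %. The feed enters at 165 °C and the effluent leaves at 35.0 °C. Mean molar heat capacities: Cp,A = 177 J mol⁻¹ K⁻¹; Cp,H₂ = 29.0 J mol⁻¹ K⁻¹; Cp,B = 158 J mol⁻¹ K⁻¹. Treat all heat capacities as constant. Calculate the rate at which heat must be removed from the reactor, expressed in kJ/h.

Extent of reaction ξ = 0.709 × 132 = 93.588 mol/min
Reaction term: ξ·ΔH°_rxn = 93.588 × -111 = -10388 kJ/min
Sensible, feed 165→25 °C: -3806.9 kJ/min
Outlet flows (mol/min): A 38.412, H₂ 38.412, B 93.588
Sensible, products 25→35.0 °C: 227 kJ/min
Q = ΔH = -13968 kJ/min = -232.8 kW
Heat removed = 838090 kJ/h

Q_out = 838000 kJ/h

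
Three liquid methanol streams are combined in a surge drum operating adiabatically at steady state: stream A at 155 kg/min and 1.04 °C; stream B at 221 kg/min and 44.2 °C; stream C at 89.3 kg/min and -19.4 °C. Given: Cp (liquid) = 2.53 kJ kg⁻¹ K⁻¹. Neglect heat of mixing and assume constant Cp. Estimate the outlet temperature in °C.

Energy balance with Q = 0: Σ ṁᵢCp,ᵢ(T_out − Tᵢ) = 0
T_out = Σ ṁᵢCp,ᵢTᵢ / Σ ṁᵢCp,ᵢ
      = 20738 / 1177.2 = 17.617 °C

T_out = 17.6 °C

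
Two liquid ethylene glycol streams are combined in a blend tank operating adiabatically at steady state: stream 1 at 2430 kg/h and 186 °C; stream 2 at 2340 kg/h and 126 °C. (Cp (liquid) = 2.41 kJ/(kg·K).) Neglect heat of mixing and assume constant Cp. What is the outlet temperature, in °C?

No heat crosses the boundary, so H_out = H_in.
Σ ṁᵢCp,ᵢTᵢ = 2430×2.41×186 + 2340×2.41×126 = 1.7998e+06
Σ ṁᵢCp,ᵢ = 2430×2.41 + 2340×2.41 = 11496
T_out = 1.7998e+06 / 11496 = 156.57 °C

T_out = 157 °C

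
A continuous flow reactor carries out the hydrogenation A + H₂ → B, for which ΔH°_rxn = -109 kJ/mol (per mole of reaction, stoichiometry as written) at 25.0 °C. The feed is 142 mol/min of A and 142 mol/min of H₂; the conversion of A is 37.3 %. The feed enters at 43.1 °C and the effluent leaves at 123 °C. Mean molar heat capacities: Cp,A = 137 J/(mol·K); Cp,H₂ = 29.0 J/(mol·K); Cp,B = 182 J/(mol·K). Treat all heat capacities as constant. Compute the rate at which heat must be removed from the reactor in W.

Q_out = 63400 W

Extent of reaction ξ = 0.373 × 142 = 52.966 mol/min
Reaction term: ξ·ΔH°_rxn = 52.966 × -109 = -5773.3 kJ/min
Sensible, feed 43.1→25 °C: -426.65 kJ/min
Outlet flows (mol/min): A 89.034, H₂ 89.034, B 52.966
Sensible, products 25→123 °C: 2393.1 kJ/min
Q = ΔH = -3806.8 kJ/min = -63.447 kW
Heat removed = 63447 W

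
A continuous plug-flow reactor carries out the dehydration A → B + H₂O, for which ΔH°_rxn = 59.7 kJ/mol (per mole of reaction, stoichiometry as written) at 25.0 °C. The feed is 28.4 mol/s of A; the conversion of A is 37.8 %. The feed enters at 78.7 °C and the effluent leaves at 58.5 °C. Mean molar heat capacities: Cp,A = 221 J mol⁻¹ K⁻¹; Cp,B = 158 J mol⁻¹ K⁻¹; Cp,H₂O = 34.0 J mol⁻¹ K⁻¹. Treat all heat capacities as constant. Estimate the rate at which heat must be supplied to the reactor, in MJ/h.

Q_in = 1810 MJ/h

Extent of reaction ξ = 0.378 × 28.4 = 10.735 mol/s
Reaction term: ξ·ΔH°_rxn = 10.735 × 59.7 = 640.89 kJ/s
Sensible, feed 78.7→25 °C: -337.04 kJ/s
Outlet flows (mol/s): A 17.665, B 10.735, H₂O 10.735
Sensible, products 25→58.5 °C: 199.83 kJ/s
Q = ΔH = 503.68 kJ/s = 503.68 kW
Heat supplied = 1813.2 MJ/h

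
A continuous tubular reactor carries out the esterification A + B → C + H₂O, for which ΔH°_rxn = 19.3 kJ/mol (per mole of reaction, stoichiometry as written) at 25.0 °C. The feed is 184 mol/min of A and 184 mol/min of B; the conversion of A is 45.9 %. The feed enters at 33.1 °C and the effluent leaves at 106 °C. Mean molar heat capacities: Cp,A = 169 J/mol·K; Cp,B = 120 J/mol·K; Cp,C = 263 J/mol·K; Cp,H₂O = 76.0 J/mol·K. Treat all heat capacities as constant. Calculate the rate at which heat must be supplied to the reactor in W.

Q_in = 97500 W

Extent of reaction ξ = 0.459 × 184 = 84.456 mol/min
Reaction term: ξ·ΔH°_rxn = 84.456 × 19.3 = 1630 kJ/min
Sensible, feed 33.1→25 °C: -430.73 kJ/min
Outlet flows (mol/min): A 99.544, B 99.544, C 84.456, H₂O 84.456
Sensible, products 25→106 °C: 4649.3 kJ/min
Q = ΔH = 5848.6 kJ/min = 97.476 kW
Heat supplied = 97476 W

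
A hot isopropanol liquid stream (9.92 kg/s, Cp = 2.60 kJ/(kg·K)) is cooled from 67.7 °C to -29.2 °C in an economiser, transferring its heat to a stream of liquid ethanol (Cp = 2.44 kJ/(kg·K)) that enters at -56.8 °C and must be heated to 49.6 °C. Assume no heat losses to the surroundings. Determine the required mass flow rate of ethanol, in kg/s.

ṁ_c = 9.63 kg/s

Heat released by hot stream: Q = 9.92 × 2.60 × (67.7 − -29.2) = 2499.2 kJ/s
Energy balance on cold side (adiabatic exchanger): Q = ṁ_c·Cp_c·(T_c,out − T_c,in)
ṁ_c = 2499.2 / [2.44 × (49.6 − -56.8)] = 9.6267 kg/s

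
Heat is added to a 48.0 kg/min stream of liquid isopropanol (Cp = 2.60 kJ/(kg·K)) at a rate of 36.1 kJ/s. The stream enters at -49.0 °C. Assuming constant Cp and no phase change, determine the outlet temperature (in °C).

T_out = -31.6 °C

Q = 36.1 kJ/s = 2166 kJ/min
ΔT = Q/(ṁ·Cp) = 2166/(48.0×2.60) = 17.356 K
T_out = -49.0 + 17.356 = -31.644 °C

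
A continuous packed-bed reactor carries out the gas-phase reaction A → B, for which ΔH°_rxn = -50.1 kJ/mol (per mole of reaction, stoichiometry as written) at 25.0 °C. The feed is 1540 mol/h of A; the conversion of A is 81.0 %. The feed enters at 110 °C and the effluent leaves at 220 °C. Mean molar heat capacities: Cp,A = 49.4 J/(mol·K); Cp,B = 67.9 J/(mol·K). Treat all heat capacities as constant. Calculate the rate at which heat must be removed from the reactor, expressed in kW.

Extent of reaction ξ = 0.810 × 1540 = 1247.4 mol/h
Reaction term: ξ·ΔH°_rxn = 1247.4 × -50.1 = -62495 kJ/h
Sensible, feed 110→25 °C: -6466.5 kJ/h
Outlet flows (mol/h): A 292.6, B 1247.4
Sensible, products 25→220 °C: 19335 kJ/h
Q = ΔH = -49626 kJ/h = -13.785 kW
Heat removed = 13.785 kW

Q_out = 13.8 kW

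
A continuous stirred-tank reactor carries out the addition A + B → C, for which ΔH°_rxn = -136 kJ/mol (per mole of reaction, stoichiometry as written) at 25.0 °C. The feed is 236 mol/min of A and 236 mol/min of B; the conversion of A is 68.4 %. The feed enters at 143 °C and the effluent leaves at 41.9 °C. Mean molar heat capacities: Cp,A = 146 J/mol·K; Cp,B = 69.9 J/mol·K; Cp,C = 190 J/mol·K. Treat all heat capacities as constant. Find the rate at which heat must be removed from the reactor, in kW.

Q_out = 453 kW

Extent of reaction ξ = 0.684 × 236 = 161.42 mol/min
Reaction term: ξ·ΔH°_rxn = 161.42 × -136 = -21954 kJ/min
Sensible, feed 143→25 °C: -6012.4 kJ/min
Outlet flows (mol/min): A 74.576, B 74.576, C 161.42
Sensible, products 25→41.9 °C: 790.44 kJ/min
Q = ΔH = -27176 kJ/min = -452.93 kW
Heat removed = 452.93 kW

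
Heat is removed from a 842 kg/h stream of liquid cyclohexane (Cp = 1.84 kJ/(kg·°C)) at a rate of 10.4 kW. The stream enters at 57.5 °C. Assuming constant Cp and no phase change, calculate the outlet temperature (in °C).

Q = 10.4 kW = 37440 kJ/h
ΔT = Q/(ṁ·Cp) = 37440/(842×1.84) = 24.166 K
T_out = 57.5 − 24.166 = 33.334 °C

T_out = 33.3 °C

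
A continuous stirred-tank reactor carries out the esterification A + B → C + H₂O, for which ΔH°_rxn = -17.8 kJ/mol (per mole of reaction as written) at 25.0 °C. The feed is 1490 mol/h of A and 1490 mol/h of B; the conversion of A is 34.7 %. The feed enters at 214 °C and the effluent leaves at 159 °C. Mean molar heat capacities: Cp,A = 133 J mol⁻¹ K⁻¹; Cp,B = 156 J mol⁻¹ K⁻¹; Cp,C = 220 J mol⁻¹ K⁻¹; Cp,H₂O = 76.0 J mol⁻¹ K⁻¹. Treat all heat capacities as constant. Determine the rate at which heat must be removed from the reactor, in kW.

Q_out = 9.00 kW

Extent of reaction ξ = 0.347 × 1490 = 517.03 mol/h
Reaction term: ξ·ΔH°_rxn = 517.03 × -17.8 = -9203.1 kJ/h
Sensible, feed 214→25 °C: -81385 kJ/h
Outlet flows (mol/h): A 972.97, B 972.97, C 517.03, H₂O 517.03
Sensible, products 25→159 °C: 58187 kJ/h
Q = ΔH = -32402 kJ/h = -9.0005 kW
Heat removed = 9.0005 kW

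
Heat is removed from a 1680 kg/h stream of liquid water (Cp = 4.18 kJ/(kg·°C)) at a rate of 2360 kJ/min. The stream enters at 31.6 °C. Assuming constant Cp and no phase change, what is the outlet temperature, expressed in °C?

T_out = 11.4 °C

Q = 2360 kJ/min = 141600 kJ/h
ΔT = Q/(ṁ·Cp) = 141600/(1680×4.18) = 20.164 K
T_out = 31.6 − 20.164 = 11.436 °C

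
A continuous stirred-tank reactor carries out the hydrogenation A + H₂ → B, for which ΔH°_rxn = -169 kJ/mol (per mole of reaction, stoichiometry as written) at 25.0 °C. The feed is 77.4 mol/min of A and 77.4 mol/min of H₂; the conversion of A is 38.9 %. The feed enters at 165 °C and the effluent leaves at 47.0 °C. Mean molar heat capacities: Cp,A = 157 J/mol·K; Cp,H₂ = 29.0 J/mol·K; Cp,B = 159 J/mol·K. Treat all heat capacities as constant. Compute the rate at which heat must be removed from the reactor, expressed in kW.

Extent of reaction ξ = 0.389 × 77.4 = 30.109 mol/min
Reaction term: ξ·ΔH°_rxn = 30.109 × -169 = -5088.4 kJ/min
Sensible, feed 165→25 °C: -2015.5 kJ/min
Outlet flows (mol/min): A 47.291, H₂ 47.291, B 30.109
Sensible, products 25→47.0 °C: 298.84 kJ/min
Q = ΔH = -6805 kJ/min = -113.42 kW
Heat removed = 113.42 kW

Q_out = 113 kW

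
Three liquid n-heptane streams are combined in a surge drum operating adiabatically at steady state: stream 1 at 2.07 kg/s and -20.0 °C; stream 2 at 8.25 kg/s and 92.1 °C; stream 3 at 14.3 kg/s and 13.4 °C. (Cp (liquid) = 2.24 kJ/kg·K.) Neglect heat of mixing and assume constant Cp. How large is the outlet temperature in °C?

T_out = 37.0 °C

Adiabatic, steady state ⇒ Σ ṁᵢCp,ᵢ(T_out − Tᵢ) = 0
T_out = Σ ṁᵢCp,ᵢTᵢ / Σ ṁᵢCp,ᵢ
      = 2038.5 / 55.149 = 36.964 °C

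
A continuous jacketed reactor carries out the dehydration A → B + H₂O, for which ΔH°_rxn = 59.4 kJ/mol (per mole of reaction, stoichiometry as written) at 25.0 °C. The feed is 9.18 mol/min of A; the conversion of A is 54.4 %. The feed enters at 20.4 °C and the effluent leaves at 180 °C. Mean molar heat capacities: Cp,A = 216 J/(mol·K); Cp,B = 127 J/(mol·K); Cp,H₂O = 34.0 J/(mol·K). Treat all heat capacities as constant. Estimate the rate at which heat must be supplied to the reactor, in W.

Q_in = 9510 W

Extent of reaction ξ = 0.544 × 9.18 = 4.9939 mol/min
Reaction term: ξ·ΔH°_rxn = 4.9939 × 59.4 = 296.64 kJ/min
Sensible, feed 20.4→25 °C: 9.1212 kJ/min
Outlet flows (mol/min): A 4.1861, B 4.9939, H₂O 4.9939
Sensible, products 25→180 °C: 264.77 kJ/min
Q = ΔH = 570.53 kJ/min = 9.5089 kW
Heat supplied = 9508.9 W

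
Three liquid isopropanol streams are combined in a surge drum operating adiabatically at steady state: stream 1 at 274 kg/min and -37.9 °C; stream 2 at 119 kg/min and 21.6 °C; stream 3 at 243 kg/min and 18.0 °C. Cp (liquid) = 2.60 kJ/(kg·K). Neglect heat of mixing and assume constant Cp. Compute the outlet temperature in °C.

No heat crosses the boundary, so H_out = H_in.
Σ ṁᵢCp,ᵢTᵢ = 274×2.60×-37.9 + 119×2.60×21.6 + 243×2.60×18.0 = -8944.5
Σ ṁᵢCp,ᵢ = 274×2.60 + 119×2.60 + 243×2.60 = 1653.6
T_out = -8944.5 / 1653.6 = -5.4091 °C

T_out = -5.41 °C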